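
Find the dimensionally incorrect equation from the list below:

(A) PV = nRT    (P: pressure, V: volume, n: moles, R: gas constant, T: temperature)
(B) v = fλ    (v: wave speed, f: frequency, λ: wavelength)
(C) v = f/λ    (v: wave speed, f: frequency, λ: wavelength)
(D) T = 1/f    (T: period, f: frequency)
(C) v = f/λ

The equation (C) v = f/λ is dimensionally incorrect.

LHS (v): [L T^-1]
RHS (f/λ): [L^-1 T^-1] ✗

The dimensions do not match. The other three equations balance.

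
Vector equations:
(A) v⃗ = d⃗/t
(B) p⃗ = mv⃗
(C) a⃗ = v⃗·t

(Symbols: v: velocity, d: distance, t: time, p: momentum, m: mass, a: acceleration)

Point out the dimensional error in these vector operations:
(C) a⃗ = v⃗·t

(A) v⃗ = d⃗/t: LHS [L T^-1], RHS [L T^-1] ✓ — displacement (vector) divided by time (scalar)
(B) p⃗ = mv⃗: LHS [L M T^-1], RHS [L M T^-1] ✓ — mass (scalar) times velocity (vector)
(C) a⃗ = v⃗·t: LHS [L T^-2], RHS [L] ✗ — acceleration is velocity per time; should be v⃗/t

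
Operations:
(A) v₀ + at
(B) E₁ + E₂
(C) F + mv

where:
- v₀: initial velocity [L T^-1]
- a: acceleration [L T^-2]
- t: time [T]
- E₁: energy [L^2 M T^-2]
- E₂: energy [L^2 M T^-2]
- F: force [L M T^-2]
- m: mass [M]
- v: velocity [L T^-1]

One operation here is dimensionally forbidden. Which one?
(C) F + mv

(A) v₀ + at: v₀ [L T^-1] and at [L T^-1] — same dimensions ✓
(B) E₁ + E₂: E₁ [L^2 M T^-2] and E₂ [L^2 M T^-2] — same dimensions ✓
(C) F + mv: F [L M T^-2] and mv [L M T^-1] — different dimensions cannot be added/subtracted ✗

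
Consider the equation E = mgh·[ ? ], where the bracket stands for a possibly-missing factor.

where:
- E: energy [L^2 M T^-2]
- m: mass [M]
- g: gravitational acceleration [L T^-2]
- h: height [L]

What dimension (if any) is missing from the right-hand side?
Nothing is missing — the bracketed factor must be dimensionless.

E has dimensions [L^2 M T^-2] and mgh already has dimensions [L^2 M T^-2], so E = mgh is dimensionally complete.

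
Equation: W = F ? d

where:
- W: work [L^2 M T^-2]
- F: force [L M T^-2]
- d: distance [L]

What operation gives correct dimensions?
multiplication (×): W = F × d

W [L^2 M T^-2]; F [L M T^-2]; d [L].
F × d → [L^2 M T^-2] ✓
F ÷ d → [M T^-2] ✗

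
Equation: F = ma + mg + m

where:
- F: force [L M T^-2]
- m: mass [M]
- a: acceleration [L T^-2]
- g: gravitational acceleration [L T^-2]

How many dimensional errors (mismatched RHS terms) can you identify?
1

LHS F: [L M T^-2]
- ma: [L M T^-2] ✓
- mg: [L M T^-2] ✓
- m: [M] ✗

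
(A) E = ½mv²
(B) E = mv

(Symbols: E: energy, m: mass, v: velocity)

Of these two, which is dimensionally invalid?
(B)

(A) E = ½mv²: LHS [L^2 M T^-2], RHS [L^2 M T^-2] ✓
(B) E = mv: LHS [L^2 M T^-2], RHS [L M T^-1] ✗

Expression (B) E = mv is dimensionally incorrect.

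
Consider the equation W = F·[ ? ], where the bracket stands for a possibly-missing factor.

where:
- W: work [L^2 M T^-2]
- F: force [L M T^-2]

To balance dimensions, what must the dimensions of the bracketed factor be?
[L] — length (e.g. a distance d)

W has dimensions [L^2 M T^-2]; F has dimensions [L M T^-2].
The bracketed factor must supply [L^2 M T^-2] / [L M T^-2] = [L].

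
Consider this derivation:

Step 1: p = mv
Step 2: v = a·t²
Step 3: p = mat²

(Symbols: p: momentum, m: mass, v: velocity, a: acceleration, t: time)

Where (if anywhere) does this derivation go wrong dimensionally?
Step 2

Step 1: p = mv → LHS [L M T^-1], RHS [L M T^-1] ✓
Step 2: v = a·t² → LHS [L T^-1], RHS [L] ✗

The first dimensional inconsistency appears in step 2: v = a·t²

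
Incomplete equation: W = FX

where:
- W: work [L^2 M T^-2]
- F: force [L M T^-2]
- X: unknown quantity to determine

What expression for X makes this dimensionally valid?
X = d (distance), dimensions [L]

W has dimensions [L^2 M T^-2]; the rest of the RHS (F) has dimensions [L M T^-2].
So X must have dimensions [L] — X = d (distance).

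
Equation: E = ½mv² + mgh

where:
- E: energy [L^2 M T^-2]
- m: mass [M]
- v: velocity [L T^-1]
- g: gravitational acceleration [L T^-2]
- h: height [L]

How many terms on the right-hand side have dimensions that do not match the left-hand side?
0

LHS E: [L^2 M T^-2]
- ½mv²: [L^2 M T^-2] ✓
- mgh: [L^2 M T^-2] ✓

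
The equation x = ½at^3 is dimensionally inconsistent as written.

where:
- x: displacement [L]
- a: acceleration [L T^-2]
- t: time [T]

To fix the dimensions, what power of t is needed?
The exponent of t should be 2: x = ½at^2

The LHS x has dimensions [L]; t has dimensions [T].
As written, the RHS ½at^3 (exponent 3 on t) has dimensions [L T], which does not match.
With exponent 2, the RHS ½at^2 has dimensions [L], matching the LHS.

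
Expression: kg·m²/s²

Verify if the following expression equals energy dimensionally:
Yes

The expression kg·m²/s² has dimensions [L^2 M T^-2], which is exactly energy [L^2 M T^-2].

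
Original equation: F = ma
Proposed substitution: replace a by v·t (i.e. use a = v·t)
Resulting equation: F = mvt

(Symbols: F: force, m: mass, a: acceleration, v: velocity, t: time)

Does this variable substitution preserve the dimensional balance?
No

[a] = [L T^-2] and [v·t] = [L]. These differ, so the substitution replaces a quantity by one of different dimensions and the result F = mvt has LHS [L M T^-2] vs RHS [L M] — inconsistent.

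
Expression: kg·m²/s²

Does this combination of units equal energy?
Yes

The expression kg·m²/s² has dimensions [L^2 M T^-2], which is exactly energy [L^2 M T^-2].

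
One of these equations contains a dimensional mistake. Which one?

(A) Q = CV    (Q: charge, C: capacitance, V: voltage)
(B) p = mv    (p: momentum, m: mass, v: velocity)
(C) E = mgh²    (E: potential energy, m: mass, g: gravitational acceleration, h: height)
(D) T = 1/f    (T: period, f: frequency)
(C) E = mgh²

The equation (C) E = mgh² is dimensionally incorrect.

LHS (E): [L^2 M T^-2]
RHS (mgh²): [L^3 M T^-2] ✗

The dimensions do not match. The other three equations balance.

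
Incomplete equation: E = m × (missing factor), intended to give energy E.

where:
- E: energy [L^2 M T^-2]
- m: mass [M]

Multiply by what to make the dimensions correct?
v² (velocity squared), dimensions [L^2 T^-2]

E has dimensions [L^2 M T^-2] and m has dimensions [M].
The missing factor must have dimensions [L^2 M T^-2] / [M] = [L^2 T^-2], i.e. velocity squared (v²).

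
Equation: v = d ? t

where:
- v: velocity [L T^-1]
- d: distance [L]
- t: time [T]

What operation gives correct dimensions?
division (÷): v = d ÷ t

v [L T^-1]; d [L]; t [T].
d × t → [L T] ✗
d ÷ t → [L T^-1] ✓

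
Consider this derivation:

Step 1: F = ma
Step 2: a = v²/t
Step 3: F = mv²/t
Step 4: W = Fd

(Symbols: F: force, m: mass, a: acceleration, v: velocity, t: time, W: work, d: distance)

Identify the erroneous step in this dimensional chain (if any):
Step 2

Step 1: F = ma → LHS [L M T^-2], RHS [L M T^-2] ✓
Step 2: a = v²/t → LHS [L T^-2], RHS [L^2 T^-3] ✗

The first dimensional inconsistency appears in step 2: a = v²/t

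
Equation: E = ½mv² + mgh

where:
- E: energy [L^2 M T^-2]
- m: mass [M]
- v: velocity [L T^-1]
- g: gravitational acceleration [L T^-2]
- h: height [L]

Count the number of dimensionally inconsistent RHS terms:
0

LHS E: [L^2 M T^-2]
- ½mv²: [L^2 M T^-2] ✓
- mgh: [L^2 M T^-2] ✓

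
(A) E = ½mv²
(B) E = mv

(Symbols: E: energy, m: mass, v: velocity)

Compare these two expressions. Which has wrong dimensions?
(B)

(A) E = ½mv²: LHS [L^2 M T^-2], RHS [L^2 M T^-2] ✓
(B) E = mv: LHS [L^2 M T^-2], RHS [L M T^-1] ✗

Expression (B) E = mv is dimensionally incorrect.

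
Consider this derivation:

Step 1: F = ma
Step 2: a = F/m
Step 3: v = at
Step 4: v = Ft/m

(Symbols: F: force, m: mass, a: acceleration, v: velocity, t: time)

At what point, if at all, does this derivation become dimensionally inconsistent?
No step introduces an error — all steps are dimensionally consistent.

Step 1: F = ma → LHS [L M T^-2], RHS [L M T^-2] ✓
Step 2: a = F/m → LHS [L T^-2], RHS [L T^-2] ✓
Step 3: v = at → LHS [L T^-1], RHS [L T^-1] ✓
Step 4: v = Ft/m → LHS [L T^-1], RHS [L T^-1] ✓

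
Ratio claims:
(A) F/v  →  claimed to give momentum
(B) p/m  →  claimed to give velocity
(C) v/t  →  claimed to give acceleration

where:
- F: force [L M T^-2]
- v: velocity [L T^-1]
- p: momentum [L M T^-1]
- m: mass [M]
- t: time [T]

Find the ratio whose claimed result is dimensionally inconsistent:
(A) F/v does not give momentum

(A) F/v: [M T^-1] ≠ momentum [L M T^-1] ✗
(B) p/m: [L T^-1] = velocity [L T^-1] ✓
(C) v/t: [L T^-2] = acceleration [L T^-2] ✓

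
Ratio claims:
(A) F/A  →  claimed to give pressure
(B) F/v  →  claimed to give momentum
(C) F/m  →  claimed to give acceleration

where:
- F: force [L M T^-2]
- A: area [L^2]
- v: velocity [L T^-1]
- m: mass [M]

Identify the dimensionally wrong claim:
(B) F/v does not give momentum

(A) F/A: [L^-1 M T^-2] = pressure [L^-1 M T^-2] ✓
(B) F/v: [M T^-1] ≠ momentum [L M T^-1] ✗
(C) F/m: [L T^-2] = acceleration [L T^-2] ✓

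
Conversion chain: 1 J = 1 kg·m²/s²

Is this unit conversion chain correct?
The chain is correct (no errors).

Correct: Joule is defined as kg·m²/s²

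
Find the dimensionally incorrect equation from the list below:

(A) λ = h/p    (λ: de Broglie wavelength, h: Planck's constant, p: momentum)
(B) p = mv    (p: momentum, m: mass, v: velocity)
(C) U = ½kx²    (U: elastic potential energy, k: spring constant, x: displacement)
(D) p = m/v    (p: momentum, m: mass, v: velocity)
(D) p = m/v

The equation (D) p = m/v is dimensionally incorrect.

LHS (p): [L M T^-1]
RHS (m/v): [L^-1 M T] ✗

The dimensions do not match. The other three equations balance.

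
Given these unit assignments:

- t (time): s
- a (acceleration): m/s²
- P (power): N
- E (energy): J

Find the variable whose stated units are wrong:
P

The variable P (power) should have units W, not N.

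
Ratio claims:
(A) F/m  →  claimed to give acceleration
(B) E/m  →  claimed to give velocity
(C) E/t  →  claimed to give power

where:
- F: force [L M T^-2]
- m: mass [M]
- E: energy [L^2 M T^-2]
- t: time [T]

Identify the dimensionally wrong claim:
(B) E/m does not give velocity

(A) F/m: [L T^-2] = acceleration [L T^-2] ✓
(B) E/m: [L^2 T^-2] ≠ velocity [L T^-1] ✗
(C) E/t: [L^2 M T^-3] = power [L^2 M T^-3] ✓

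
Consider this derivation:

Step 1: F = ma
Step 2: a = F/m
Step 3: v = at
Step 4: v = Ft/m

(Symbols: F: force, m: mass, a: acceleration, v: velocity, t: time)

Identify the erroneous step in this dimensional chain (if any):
No step introduces an error — all steps are dimensionally consistent.

Step 1: F = ma → LHS [L M T^-2], RHS [L M T^-2] ✓
Step 2: a = F/m → LHS [L T^-2], RHS [L T^-2] ✓
Step 3: v = at → LHS [L T^-1], RHS [L T^-1] ✓
Step 4: v = Ft/m → LHS [L T^-1], RHS [L T^-1] ✓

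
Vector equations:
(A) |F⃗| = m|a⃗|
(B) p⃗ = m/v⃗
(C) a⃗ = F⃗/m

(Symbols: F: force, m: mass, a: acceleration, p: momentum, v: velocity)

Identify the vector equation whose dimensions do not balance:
(B) p⃗ = m/v⃗

(A) |F⃗| = m|a⃗|: LHS [L M T^-2], RHS [L M T^-2] ✓ — magnitudes of vectors are scalars
(B) p⃗ = m/v⃗: LHS [L M T^-1], RHS [L^-1 M T] ✗ — momentum is mass times velocity; should be mv⃗ (and division by a vector is undefined)
(C) a⃗ = F⃗/m: LHS [L T^-2], RHS [L T^-2] ✓ — force (vector) divided by mass (scalar)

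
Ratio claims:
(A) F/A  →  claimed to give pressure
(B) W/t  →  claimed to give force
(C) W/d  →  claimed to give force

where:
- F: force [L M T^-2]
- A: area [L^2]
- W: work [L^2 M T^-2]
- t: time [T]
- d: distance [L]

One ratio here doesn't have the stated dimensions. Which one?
(B) W/t does not give force

(A) F/A: [L^-1 M T^-2] = pressure [L^-1 M T^-2] ✓
(B) W/t: [L^2 M T^-3] ≠ force [L M T^-2] ✗
(C) W/d: [L M T^-2] = force [L M T^-2] ✓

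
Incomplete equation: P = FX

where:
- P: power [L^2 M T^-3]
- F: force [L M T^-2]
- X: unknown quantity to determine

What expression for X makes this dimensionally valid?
X = v (velocity), dimensions [L T^-1]

P has dimensions [L^2 M T^-3]; the rest of the RHS (F) has dimensions [L M T^-2].
So X must have dimensions [L T^-1] — X = v (velocity).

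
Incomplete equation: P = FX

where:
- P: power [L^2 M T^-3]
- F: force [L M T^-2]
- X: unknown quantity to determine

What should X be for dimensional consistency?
X = v (velocity), dimensions [L T^-1]

P has dimensions [L^2 M T^-3]; the rest of the RHS (F) has dimensions [L M T^-2].
So X must have dimensions [L T^-1] — X = v (velocity).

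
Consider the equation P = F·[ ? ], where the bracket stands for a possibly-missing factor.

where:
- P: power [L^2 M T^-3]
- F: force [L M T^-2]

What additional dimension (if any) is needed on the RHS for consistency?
[L T^-1] — velocity (e.g. v)

P has dimensions [L^2 M T^-3]; F has dimensions [L M T^-2].
The bracketed factor must supply [L^2 M T^-3] / [L M T^-2] = [L T^-1].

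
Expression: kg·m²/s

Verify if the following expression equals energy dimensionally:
No

The expression kg·m²/s has dimensions [L^2 M T^-1], but energy has dimensions [L^2 M T^-2].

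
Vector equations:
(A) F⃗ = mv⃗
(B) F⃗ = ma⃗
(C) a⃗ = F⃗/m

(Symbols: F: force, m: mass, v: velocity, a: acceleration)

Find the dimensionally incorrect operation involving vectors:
(A) F⃗ = mv⃗

(A) F⃗ = mv⃗: LHS [L M T^-2], RHS [L M T^-1] ✗ — mass times velocity is momentum, not force; should be ma⃗
(B) F⃗ = ma⃗: LHS [L M T^-2], RHS [L M T^-2] ✓ — Force and acceleration are vectors, mass is a scalar
(C) a⃗ = F⃗/m: LHS [L T^-2], RHS [L T^-2] ✓ — force (vector) divided by mass (scalar)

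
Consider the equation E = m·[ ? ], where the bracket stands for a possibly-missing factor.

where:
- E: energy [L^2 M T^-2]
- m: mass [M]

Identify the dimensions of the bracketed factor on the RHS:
[L^2 T^-2] — velocity squared (e.g. v²)

E has dimensions [L^2 M T^-2]; m has dimensions [M].
The bracketed factor must supply [L^2 M T^-2] / [M] = [L^2 T^-2].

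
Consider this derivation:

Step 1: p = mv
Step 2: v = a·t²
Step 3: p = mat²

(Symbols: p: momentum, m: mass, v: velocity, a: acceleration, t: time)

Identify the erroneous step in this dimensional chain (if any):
Step 2

Step 1: p = mv → LHS [L M T^-1], RHS [L M T^-1] ✓
Step 2: v = a·t² → LHS [L T^-1], RHS [L] ✗

The first dimensional inconsistency appears in step 2: v = a·t²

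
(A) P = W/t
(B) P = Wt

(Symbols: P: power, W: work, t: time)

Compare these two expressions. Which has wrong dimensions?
(B)

(A) P = W/t: LHS [L^2 M T^-3], RHS [L^2 M T^-3] ✓
(B) P = Wt: LHS [L^2 M T^-3], RHS [L^2 M T^-1] ✗

Expression (B) P = Wt is dimensionally incorrect.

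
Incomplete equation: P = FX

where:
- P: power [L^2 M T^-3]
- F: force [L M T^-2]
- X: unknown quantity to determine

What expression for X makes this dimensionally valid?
X = v (velocity), dimensions [L T^-1]

P has dimensions [L^2 M T^-3]; the rest of the RHS (F) has dimensions [L M T^-2].
So X must have dimensions [L T^-1] — X = v (velocity).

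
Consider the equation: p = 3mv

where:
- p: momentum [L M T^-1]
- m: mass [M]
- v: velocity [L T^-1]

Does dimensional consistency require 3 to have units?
No

p has dimensions [L M T^-1] and mv already has dimensions [L M T^-1], so the equation balances without 3 contributing any dimensions. 3 is a pure (dimensionless) number; changing or removing it would not affect dimensional consistency.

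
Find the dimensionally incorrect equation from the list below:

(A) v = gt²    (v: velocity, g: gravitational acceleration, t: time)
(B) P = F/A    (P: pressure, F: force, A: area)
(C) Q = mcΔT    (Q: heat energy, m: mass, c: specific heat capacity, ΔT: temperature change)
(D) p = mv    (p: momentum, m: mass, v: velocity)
(A) v = gt²

The equation (A) v = gt² is dimensionally incorrect.

LHS (v): [L T^-1]
RHS (gt²): [L] ✗

The dimensions do not match. The other three equations balance.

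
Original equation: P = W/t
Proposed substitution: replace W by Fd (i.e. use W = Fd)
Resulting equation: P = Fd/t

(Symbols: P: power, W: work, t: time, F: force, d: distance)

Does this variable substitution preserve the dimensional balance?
Yes

[W] = [L^2 M T^-2] and [Fd] = [L^2 M T^-2]. These match, so the substitution replaces a quantity by one of the same dimensions and the result P = Fd/t has LHS [L^2 M T^-3] vs RHS [L^2 M T^-3] — still consistent.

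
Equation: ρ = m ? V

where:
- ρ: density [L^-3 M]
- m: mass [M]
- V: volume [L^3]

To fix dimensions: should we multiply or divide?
division (÷): ρ = m ÷ V

ρ [L^-3 M]; m [M]; V [L^3].
m × V → [L^3 M] ✗
m ÷ V → [L^-3 M] ✓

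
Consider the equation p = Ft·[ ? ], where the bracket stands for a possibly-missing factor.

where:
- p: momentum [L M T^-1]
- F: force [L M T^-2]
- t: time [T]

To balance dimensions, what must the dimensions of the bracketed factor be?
Nothing is missing — the bracketed factor must be dimensionless.

p has dimensions [L M T^-1] and Ft already has dimensions [L M T^-1], so p = Ft is dimensionally complete.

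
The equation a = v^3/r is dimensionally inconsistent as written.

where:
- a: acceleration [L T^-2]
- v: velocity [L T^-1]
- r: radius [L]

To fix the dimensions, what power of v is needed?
The exponent of v should be 2: a = v^2/r

The LHS a has dimensions [L T^-2]; v has dimensions [L T^-1].
As written, the RHS v^3/r (exponent 3 on v) has dimensions [L^2 T^-3], which does not match.
With exponent 2, the RHS v^2/r has dimensions [L T^-2], matching the LHS.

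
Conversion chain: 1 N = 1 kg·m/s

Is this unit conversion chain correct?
The chain is incorrect (it contains an error).

Incorrect: Newton is kg·m/s², not kg·m/s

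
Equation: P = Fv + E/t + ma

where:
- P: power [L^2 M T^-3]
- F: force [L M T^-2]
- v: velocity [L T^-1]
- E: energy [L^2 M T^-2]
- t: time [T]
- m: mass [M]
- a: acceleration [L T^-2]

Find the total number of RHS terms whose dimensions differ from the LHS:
1

LHS P: [L^2 M T^-3]
- Fv: [L^2 M T^-3] ✓
- E/t: [L^2 M T^-3] ✓
- ma: [L M T^-2] ✗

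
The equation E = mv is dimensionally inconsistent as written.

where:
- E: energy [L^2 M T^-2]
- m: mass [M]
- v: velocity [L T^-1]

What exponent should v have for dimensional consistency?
The exponent of v should be 2: E = mv^2

The LHS E has dimensions [L^2 M T^-2]; v has dimensions [L T^-1].
As written, the RHS mv (exponent 1 on v) has dimensions [L M T^-1], which does not match.
With exponent 2, the RHS mv^2 has dimensions [L^2 M T^-2], matching the LHS.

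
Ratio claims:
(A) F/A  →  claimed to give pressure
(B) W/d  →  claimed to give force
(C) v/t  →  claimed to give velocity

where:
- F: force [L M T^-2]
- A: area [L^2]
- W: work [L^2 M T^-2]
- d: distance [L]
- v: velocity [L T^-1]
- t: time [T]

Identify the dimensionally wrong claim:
(C) v/t does not give velocity

(A) F/A: [L^-1 M T^-2] = pressure [L^-1 M T^-2] ✓
(B) W/d: [L M T^-2] = force [L M T^-2] ✓
(C) v/t: [L T^-2] ≠ velocity [L T^-1] ✗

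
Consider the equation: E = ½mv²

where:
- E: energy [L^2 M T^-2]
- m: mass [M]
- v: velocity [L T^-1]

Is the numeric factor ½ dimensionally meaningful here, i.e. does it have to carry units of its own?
No

E has dimensions [L^2 M T^-2] and mv² already has dimensions [L^2 M T^-2], so the equation balances without ½ contributing any dimensions. ½ is a pure (dimensionless) number; changing or removing it would not affect dimensional consistency.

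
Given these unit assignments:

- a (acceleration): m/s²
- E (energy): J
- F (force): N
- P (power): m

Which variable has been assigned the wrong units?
P

The variable P (power) should have units W, not m.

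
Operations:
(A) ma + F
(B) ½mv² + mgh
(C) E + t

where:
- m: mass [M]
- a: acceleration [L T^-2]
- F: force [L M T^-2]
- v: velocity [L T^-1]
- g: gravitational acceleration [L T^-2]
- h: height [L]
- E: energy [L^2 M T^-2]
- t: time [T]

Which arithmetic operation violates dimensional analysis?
(C) E + t

(A) ma + F: ma [L M T^-2] and F [L M T^-2] — same dimensions ✓
(B) ½mv² + mgh: ½mv² [L^2 M T^-2] and mgh [L^2 M T^-2] — same dimensions ✓
(C) E + t: E [L^2 M T^-2] and t [T] — different dimensions cannot be added/subtracted ✗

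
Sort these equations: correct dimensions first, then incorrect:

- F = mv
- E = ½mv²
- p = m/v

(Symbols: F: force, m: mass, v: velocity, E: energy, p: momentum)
Dimensionally correct: E = ½mv²
Dimensionally incorrect: F = mv, p = m/v
Ordered (correct first, then incorrect): E = ½mv², F = mv, p = m/v

- F = mv: LHS [L M T^-2], RHS [L M T^-1] → incorrect ✗
- E = ½mv²: LHS [L^2 M T^-2], RHS [L^2 M T^-2] → correct ✓
- p = m/v: LHS [L M T^-1], RHS [L^-1 M T] → incorrect ✗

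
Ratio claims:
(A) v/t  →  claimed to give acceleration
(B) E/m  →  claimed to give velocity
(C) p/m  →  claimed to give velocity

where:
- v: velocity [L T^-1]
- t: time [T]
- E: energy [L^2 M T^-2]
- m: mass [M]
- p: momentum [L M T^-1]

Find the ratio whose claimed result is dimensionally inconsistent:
(B) E/m does not give velocity

(A) v/t: [L T^-2] = acceleration [L T^-2] ✓
(B) E/m: [L^2 T^-2] ≠ velocity [L T^-1] ✗
(C) p/m: [L T^-1] = velocity [L T^-1] ✓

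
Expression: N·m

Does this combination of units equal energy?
Yes

The expression N·m has dimensions [L^2 M T^-2], which is exactly energy [L^2 M T^-2].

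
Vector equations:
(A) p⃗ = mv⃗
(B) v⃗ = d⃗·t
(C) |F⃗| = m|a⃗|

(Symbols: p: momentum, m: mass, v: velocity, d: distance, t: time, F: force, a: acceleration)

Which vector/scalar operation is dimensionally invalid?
(B) v⃗ = d⃗·t

(A) p⃗ = mv⃗: LHS [L M T^-1], RHS [L M T^-1] ✓ — mass (scalar) times velocity (vector)
(B) v⃗ = d⃗·t: LHS [L T^-1], RHS [L T] ✗ — velocity is displacement per time; should be d⃗/t
(C) |F⃗| = m|a⃗|: LHS [L M T^-2], RHS [L M T^-2] ✓ — magnitudes of vectors are scalars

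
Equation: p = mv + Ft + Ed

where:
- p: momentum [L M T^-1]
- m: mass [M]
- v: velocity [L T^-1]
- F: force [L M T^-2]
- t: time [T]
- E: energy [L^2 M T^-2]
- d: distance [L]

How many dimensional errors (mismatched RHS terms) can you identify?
1

LHS p: [L M T^-1]
- mv: [L M T^-1] ✓
- Ft: [L M T^-1] ✓
- Ed: [L^3 M T^-2] ✗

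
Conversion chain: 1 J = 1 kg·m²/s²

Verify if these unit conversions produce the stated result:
The chain is correct (no errors).

Correct: Joule is defined as kg·m²/s²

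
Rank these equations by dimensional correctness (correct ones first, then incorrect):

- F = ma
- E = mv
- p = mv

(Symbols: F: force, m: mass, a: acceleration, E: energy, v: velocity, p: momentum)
Dimensionally correct: F = ma, p = mv
Dimensionally incorrect: E = mv
Ordered (correct first, then incorrect): F = ma, p = mv, E = mv

- F = ma: LHS [L M T^-2], RHS [L M T^-2] → correct ✓
- E = mv: LHS [L^2 M T^-2], RHS [L M T^-1] → incorrect ✗
- p = mv: LHS [L M T^-1], RHS [L M T^-1] → correct ✓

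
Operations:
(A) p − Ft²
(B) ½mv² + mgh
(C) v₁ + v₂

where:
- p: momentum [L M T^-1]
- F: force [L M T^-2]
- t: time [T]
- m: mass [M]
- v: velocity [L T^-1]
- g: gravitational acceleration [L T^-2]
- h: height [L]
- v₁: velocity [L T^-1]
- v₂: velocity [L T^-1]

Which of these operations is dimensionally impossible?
(A) p − Ft²

(A) p − Ft²: p [L M T^-1] and Ft² [L M] — different dimensions cannot be added/subtracted ✗
(B) ½mv² + mgh: ½mv² [L^2 M T^-2] and mgh [L^2 M T^-2] — same dimensions ✓
(C) v₁ + v₂: v₁ [L T^-1] and v₂ [L T^-1] — same dimensions ✓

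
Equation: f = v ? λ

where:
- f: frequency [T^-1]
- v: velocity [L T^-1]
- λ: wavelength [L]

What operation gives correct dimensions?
division (÷): f = v ÷ λ

f [T^-1]; v [L T^-1]; λ [L].
v × λ → [L^2 T^-1] ✗
v ÷ λ → [T^-1] ✓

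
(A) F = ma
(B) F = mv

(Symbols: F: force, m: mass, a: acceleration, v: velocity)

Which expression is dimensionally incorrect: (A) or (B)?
(B)

(A) F = ma: LHS [L M T^-2], RHS [L M T^-2] ✓
(B) F = mv: LHS [L M T^-2], RHS [L M T^-1] ✗

Expression (B) F = mv is dimensionally incorrect.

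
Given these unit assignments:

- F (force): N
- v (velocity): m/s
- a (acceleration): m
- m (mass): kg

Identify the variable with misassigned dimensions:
a

The variable a (acceleration) should have units m/s², not m.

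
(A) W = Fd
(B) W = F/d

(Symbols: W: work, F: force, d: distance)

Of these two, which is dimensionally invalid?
(B)

(A) W = Fd: LHS [L^2 M T^-2], RHS [L^2 M T^-2] ✓
(B) W = F/d: LHS [L^2 M T^-2], RHS [M T^-2] ✗

Expression (B) W = F/d is dimensionally incorrect.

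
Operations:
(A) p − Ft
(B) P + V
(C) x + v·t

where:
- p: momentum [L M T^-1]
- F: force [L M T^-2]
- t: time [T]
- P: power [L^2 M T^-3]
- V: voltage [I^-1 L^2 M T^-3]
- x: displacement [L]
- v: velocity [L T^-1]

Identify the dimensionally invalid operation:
(B) P + V

(A) p − Ft: p [L M T^-1] and Ft [L M T^-1] — same dimensions ✓
(B) P + V: P [L^2 M T^-3] and V [I^-1 L^2 M T^-3] — different dimensions cannot be added/subtracted ✗
(C) x + v·t: x [L] and v·t [L] — same dimensions ✓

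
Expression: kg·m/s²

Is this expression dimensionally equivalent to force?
Yes

The expression kg·m/s² has dimensions [L M T^-2], which is exactly force [L M T^-2].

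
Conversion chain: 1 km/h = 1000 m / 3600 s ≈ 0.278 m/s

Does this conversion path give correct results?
The chain is correct (no errors).

Correct: 1 km = 1000 m, 1 h = 3600 s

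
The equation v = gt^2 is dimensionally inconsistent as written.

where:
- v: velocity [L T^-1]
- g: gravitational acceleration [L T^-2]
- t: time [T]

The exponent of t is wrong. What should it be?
The exponent of t should be 1: v = gt

The LHS v has dimensions [L T^-1]; t has dimensions [T].
As written, the RHS gt^2 (exponent 2 on t) has dimensions [L], which does not match.
With exponent 1, the RHS gt has dimensions [L T^-1], matching the LHS.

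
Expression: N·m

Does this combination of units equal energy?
Yes

The expression N·m has dimensions [L^2 M T^-2], which is exactly energy [L^2 M T^-2].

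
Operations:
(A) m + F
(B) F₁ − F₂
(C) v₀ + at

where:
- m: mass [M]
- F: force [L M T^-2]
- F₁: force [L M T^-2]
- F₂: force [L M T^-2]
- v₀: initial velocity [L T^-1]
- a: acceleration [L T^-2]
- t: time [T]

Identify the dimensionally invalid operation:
(A) m + F

(A) m + F: m [M] and F [L M T^-2] — different dimensions cannot be added/subtracted ✗
(B) F₁ − F₂: F₁ [L M T^-2] and F₂ [L M T^-2] — same dimensions ✓
(C) v₀ + at: v₀ [L T^-1] and at [L T^-1] — same dimensions ✓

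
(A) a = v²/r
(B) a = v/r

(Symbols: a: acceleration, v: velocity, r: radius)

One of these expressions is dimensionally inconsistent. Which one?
(B)

(A) a = v²/r: LHS [L T^-2], RHS [L T^-2] ✓
(B) a = v/r: LHS [L T^-2], RHS [T^-1] ✗

Expression (B) a = v/r is dimensionally incorrect.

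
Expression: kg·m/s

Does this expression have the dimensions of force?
No

The expression kg·m/s has dimensions [L M T^-1], but force has dimensions [L M T^-2].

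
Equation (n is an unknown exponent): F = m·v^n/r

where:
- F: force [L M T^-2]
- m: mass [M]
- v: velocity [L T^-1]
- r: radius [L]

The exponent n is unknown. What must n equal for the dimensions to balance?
n = 2

F has dimensions [L M T^-2]; v has dimensions [L T^-1].
The rest of the RHS has dimensions [L^-1 M], so v^n must supply [L^2 T^-2].
With n = 2: m·v^2/r has dimensions [L M T^-2], matching the LHS ✓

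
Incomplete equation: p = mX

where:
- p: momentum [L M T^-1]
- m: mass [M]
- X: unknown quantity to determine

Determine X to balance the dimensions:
X = v (velocity), dimensions [L T^-1]

p has dimensions [L M T^-1]; the rest of the RHS (m) has dimensions [M].
So X must have dimensions [L T^-1] — X = v (velocity).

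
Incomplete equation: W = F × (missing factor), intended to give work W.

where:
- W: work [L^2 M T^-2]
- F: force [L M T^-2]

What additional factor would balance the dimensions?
d (distance), dimensions [L]

W has dimensions [L^2 M T^-2] and F has dimensions [L M T^-2].
The missing factor must have dimensions [L^2 M T^-2] / [L M T^-2] = [L], i.e. distance (d).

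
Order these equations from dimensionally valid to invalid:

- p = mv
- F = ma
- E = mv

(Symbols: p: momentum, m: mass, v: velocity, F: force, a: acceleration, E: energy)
Dimensionally correct: p = mv, F = ma
Dimensionally incorrect: E = mv
Ordered (correct first, then incorrect): p = mv, F = ma, E = mv

- p = mv: LHS [L M T^-1], RHS [L M T^-1] → correct ✓
- F = ma: LHS [L M T^-2], RHS [L M T^-2] → correct ✓
- E = mv: LHS [L^2 M T^-2], RHS [L M T^-1] → incorrect ✗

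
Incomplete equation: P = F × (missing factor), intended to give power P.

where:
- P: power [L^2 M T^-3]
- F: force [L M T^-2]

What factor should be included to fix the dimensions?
v (velocity), dimensions [L T^-1]

P has dimensions [L^2 M T^-3] and F has dimensions [L M T^-2].
The missing factor must have dimensions [L^2 M T^-3] / [L M T^-2] = [L T^-1], i.e. velocity (v).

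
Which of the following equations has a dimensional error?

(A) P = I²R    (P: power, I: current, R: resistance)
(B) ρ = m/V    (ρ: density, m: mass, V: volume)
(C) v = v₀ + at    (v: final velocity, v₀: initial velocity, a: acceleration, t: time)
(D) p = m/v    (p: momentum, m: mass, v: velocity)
(D) p = m/v

The equation (D) p = m/v is dimensionally incorrect.

LHS (p): [L M T^-1]
RHS (m/v): [L^-1 M T] ✗

The dimensions do not match. The other three equations balance.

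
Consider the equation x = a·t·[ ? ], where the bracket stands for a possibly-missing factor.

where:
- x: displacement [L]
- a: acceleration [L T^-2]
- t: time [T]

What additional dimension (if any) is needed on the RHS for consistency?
[T] — time (e.g. t)

x has dimensions [L]; a·t has dimensions [L T^-1].
The bracketed factor must supply [L] / [L T^-1] = [T].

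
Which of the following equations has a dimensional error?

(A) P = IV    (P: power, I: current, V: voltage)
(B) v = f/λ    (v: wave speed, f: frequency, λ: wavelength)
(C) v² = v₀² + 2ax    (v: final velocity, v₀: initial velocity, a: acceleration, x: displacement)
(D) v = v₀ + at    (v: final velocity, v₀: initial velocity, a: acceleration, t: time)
(B) v = f/λ

The equation (B) v = f/λ is dimensionally incorrect.

LHS (v): [L T^-1]
RHS (f/λ): [L^-1 T^-1] ✗

The dimensions do not match. The other three equations balance.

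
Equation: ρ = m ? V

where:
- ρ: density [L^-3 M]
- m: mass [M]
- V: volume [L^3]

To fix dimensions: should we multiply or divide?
division (÷): ρ = m ÷ V

ρ [L^-3 M]; m [M]; V [L^3].
m × V → [L^3 M] ✗
m ÷ V → [L^-3 M] ✓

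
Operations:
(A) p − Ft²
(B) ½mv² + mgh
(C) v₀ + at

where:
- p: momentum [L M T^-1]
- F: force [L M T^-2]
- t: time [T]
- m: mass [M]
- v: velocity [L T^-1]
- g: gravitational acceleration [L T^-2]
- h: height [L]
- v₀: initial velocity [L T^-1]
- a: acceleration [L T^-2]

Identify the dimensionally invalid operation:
(A) p − Ft²

(A) p − Ft²: p [L M T^-1] and Ft² [L M] — different dimensions cannot be added/subtracted ✗
(B) ½mv² + mgh: ½mv² [L^2 M T^-2] and mgh [L^2 M T^-2] — same dimensions ✓
(C) v₀ + at: v₀ [L T^-1] and at [L T^-1] — same dimensions ✓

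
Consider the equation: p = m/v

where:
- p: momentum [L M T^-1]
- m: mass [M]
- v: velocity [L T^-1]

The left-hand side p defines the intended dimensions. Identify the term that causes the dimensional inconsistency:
The right-hand side term m/v

p has dimensions [L M T^-1], but m/v has dimensions [L^-1 M T], so the term m/v is dimensionally wrong for p.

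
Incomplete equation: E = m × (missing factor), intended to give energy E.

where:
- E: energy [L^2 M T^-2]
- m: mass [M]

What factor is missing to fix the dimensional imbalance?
v² (velocity squared), dimensions [L^2 T^-2]

E has dimensions [L^2 M T^-2] and m has dimensions [M].
The missing factor must have dimensions [L^2 M T^-2] / [M] = [L^2 T^-2], i.e. velocity squared (v²).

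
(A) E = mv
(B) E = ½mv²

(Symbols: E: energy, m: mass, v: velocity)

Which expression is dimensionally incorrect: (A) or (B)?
(A)

(A) E = mv: LHS [L^2 M T^-2], RHS [L M T^-1] ✗
(B) E = ½mv²: LHS [L^2 M T^-2], RHS [L^2 M T^-2] ✓

Expression (A) E = mv is dimensionally incorrect.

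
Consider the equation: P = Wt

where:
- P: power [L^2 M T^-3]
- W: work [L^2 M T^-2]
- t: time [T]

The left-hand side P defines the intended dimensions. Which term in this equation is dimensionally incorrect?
The right-hand side term Wt

P has dimensions [L^2 M T^-3], but Wt has dimensions [L^2 M T^-1], so the term Wt is dimensionally wrong for P.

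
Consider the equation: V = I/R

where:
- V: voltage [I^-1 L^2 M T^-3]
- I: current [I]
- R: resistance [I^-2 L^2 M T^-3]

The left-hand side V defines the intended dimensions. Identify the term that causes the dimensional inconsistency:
The right-hand side term I/R

V has dimensions [I^-1 L^2 M T^-3], but I/R has dimensions [I^3 L^-2 M^-1 T^3], so the term I/R is dimensionally wrong for V.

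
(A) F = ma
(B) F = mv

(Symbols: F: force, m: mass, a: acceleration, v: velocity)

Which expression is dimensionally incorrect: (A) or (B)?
(B)

(A) F = ma: LHS [L M T^-2], RHS [L M T^-2] ✓
(B) F = mv: LHS [L M T^-2], RHS [L M T^-1] ✗

Expression (B) F = mv is dimensionally incorrect.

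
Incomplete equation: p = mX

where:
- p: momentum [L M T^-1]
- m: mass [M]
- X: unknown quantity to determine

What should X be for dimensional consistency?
X = v (velocity), dimensions [L T^-1]

p has dimensions [L M T^-1]; the rest of the RHS (m) has dimensions [M].
So X must have dimensions [L T^-1] — X = v (velocity).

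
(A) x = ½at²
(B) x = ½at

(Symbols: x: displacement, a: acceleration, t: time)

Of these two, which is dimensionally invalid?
(B)

(A) x = ½at²: LHS [L], RHS [L] ✓
(B) x = ½at: LHS [L], RHS [L T^-1] ✗

Expression (B) x = ½at is dimensionally incorrect.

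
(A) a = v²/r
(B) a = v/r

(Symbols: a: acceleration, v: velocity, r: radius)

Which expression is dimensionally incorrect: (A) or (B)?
(B)

(A) a = v²/r: LHS [L T^-2], RHS [L T^-2] ✓
(B) a = v/r: LHS [L T^-2], RHS [T^-1] ✗

Expression (B) a = v/r is dimensionally incorrect.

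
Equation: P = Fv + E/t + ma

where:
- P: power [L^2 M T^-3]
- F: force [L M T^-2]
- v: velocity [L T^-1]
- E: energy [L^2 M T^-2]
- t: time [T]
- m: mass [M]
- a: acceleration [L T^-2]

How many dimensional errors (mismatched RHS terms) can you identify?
1

LHS P: [L^2 M T^-3]
- Fv: [L^2 M T^-3] ✓
- E/t: [L^2 M T^-3] ✓
- ma: [L M T^-2] ✗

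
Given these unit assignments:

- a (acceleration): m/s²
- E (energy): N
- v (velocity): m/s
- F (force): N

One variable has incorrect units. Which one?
E

The variable E (energy) should have units J, not N.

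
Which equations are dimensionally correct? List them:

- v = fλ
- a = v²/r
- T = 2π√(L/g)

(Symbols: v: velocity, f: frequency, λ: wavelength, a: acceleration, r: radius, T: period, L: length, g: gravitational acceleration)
Dimensionally correct: v = fλ, a = v²/r, T = 2π√(L/g)
Dimensionally incorrect: none
Ordered (correct first, then incorrect): v = fλ, a = v²/r, T = 2π√(L/g)

- v = fλ: LHS [L T^-1], RHS [L T^-1] → correct ✓
- a = v²/r: LHS [L T^-2], RHS [L T^-2] → correct ✓
- T = 2π√(L/g): LHS [T], RHS [T] → correct ✓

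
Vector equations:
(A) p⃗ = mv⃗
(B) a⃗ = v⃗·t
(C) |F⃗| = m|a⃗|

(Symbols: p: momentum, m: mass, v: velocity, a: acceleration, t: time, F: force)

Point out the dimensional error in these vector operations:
(B) a⃗ = v⃗·t

(A) p⃗ = mv⃗: LHS [L M T^-1], RHS [L M T^-1] ✓ — mass (scalar) times velocity (vector)
(B) a⃗ = v⃗·t: LHS [L T^-2], RHS [L] ✗ — acceleration is velocity per time; should be v⃗/t
(C) |F⃗| = m|a⃗|: LHS [L M T^-2], RHS [L M T^-2] ✓ — magnitudes of vectors are scalars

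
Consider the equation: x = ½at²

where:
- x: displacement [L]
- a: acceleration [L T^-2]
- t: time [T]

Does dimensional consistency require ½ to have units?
No

x has dimensions [L] and at² already has dimensions [L], so the equation balances without ½ contributing any dimensions. ½ is a pure (dimensionless) number; changing or removing it would not affect dimensional consistency.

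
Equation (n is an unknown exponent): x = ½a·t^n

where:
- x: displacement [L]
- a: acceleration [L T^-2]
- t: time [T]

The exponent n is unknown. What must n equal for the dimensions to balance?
n = 2

x has dimensions [L]; t has dimensions [T].
The rest of the RHS has dimensions [L T^-2], so t^n must supply [T^2].
With n = 2: ½a·t^2 has dimensions [L], matching the LHS ✓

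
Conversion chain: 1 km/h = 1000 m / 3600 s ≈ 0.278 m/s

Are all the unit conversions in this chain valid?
The chain is correct (no errors).

Correct: 1 km = 1000 m, 1 h = 3600 s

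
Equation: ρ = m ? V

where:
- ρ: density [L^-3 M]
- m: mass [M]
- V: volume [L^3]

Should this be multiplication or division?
division (÷): ρ = m ÷ V

ρ [L^-3 M]; m [M]; V [L^3].
m × V → [L^3 M] ✗
m ÷ V → [L^-3 M] ✓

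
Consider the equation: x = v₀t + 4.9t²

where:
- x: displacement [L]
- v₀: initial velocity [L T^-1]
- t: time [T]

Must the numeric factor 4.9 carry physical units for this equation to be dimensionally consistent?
Yes

x has dimensions [L], while t² alone has dimensions [T^2]. For the equation to balance, the factor 4.9 must carry dimensions [L T^-2] — it is a dimensional constant (a numerical value of a physical quantity with its units suppressed), not a pure number.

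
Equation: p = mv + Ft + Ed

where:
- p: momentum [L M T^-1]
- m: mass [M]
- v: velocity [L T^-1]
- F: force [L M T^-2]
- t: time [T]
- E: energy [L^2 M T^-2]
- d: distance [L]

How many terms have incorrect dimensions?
1

LHS p: [L M T^-1]
- mv: [L M T^-1] ✓
- Ft: [L M T^-1] ✓
- Ed: [L^3 M T^-2] ✗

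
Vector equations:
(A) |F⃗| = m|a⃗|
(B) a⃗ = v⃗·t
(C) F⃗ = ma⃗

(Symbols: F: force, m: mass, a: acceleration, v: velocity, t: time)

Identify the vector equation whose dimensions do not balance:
(B) a⃗ = v⃗·t

(A) |F⃗| = m|a⃗|: LHS [L M T^-2], RHS [L M T^-2] ✓ — magnitudes of vectors are scalars
(B) a⃗ = v⃗·t: LHS [L T^-2], RHS [L] ✗ — acceleration is velocity per time; should be v⃗/t
(C) F⃗ = ma⃗: LHS [L M T^-2], RHS [L M T^-2] ✓ — Force and acceleration are vectors, mass is a scalar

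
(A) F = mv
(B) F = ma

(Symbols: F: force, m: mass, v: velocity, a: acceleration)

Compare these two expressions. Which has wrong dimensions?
(A)

(A) F = mv: LHS [L M T^-2], RHS [L M T^-1] ✗
(B) F = ma: LHS [L M T^-2], RHS [L M T^-2] ✓

Expression (A) F = mv is dimensionally incorrect.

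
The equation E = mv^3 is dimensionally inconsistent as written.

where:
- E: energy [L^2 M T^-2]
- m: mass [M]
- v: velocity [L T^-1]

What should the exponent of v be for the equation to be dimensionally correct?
The exponent of v should be 2: E = mv^2

The LHS E has dimensions [L^2 M T^-2]; v has dimensions [L T^-1].
As written, the RHS mv^3 (exponent 3 on v) has dimensions [L^3 M T^-3], which does not match.
With exponent 2, the RHS mv^2 has dimensions [L^2 M T^-2], matching the LHS.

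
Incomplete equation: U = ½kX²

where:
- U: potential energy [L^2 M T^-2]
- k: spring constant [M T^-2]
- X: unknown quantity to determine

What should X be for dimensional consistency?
X = x (displacement), dimensions [L]

U has dimensions [L^2 M T^-2]; the rest of the RHS (½k) has dimensions [M T^-2].
So X² must have dimensions [L^2], i.e. X has dimensions [L] — X = x (displacement).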